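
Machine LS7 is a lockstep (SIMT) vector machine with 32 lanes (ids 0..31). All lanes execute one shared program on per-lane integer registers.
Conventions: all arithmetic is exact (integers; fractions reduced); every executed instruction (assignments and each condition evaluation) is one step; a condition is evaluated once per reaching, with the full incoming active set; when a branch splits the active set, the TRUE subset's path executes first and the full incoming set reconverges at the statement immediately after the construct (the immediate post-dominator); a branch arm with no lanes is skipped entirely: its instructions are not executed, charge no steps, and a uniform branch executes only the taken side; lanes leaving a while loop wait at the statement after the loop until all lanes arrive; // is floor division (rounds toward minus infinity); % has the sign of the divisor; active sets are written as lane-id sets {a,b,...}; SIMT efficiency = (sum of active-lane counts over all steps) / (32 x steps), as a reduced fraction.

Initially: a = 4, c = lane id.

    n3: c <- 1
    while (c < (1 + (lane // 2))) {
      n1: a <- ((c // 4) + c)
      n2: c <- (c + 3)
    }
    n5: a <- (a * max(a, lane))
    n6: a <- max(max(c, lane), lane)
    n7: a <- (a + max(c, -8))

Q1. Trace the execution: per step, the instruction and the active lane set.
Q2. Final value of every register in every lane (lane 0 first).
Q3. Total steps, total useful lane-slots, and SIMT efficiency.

step 0: c <- 1                       {0,1,2,3,4,5,6,7,8,9,10,11,12,13,14,15,16,17,18,19,20,21,22,23,24,25,26,27,28,29,30,31}
step 1: eval (c < (1 + (lane // 2))) {0,1,2,3,4,5,6,7,8,9,10,11,12,13,14,15,16,17,18,19,20,21,22,23,24,25,26,27,28,29,30,31}
step 2: a <- ((c // 4) + c)          {2,3,4,5,6,7,8,9,10,11,12,13,14,15,16,17,18,19,20,21,22,23,24,25,26,27,28,29,30,31}
step 3: c <- (c + 3)                 {2,3,4,5,6,7,8,9,10,11,12,13,14,15,16,17,18,19,20,21,22,23,24,25,26,27,28,29,30,31}
step 4: eval (c < (1 + (lane // 2))) {2,3,4,5,6,7,8,9,10,11,12,13,14,15,16,17,18,19,20,21,22,23,24,25,26,27,28,29,30,31}
step 5: a <- ((c // 4) + c)          {8,9,10,11,12,13,14,15,16,17,18,19,20,21,22,23,24,25,26,27,28,29,30,31}
step 6: c <- (c + 3)                 {8,9,10,11,12,13,14,15,16,17,18,19,20,21,22,23,24,25,26,27,28,29,30,31}
step 7: eval (c < (1 + (lane // 2))) {8,9,10,11,12,13,14,15,16,17,18,19,20,21,22,23,24,25,26,27,28,29,30,31}
step 8: a <- ((c // 4) + c)          {14,15,16,17,18,19,20,21,22,23,24,25,26,27,28,29,30,31}
step 9: c <- (c + 3)                 {14,15,16,17,18,19,20,21,22,23,24,25,26,27,28,29,30,31}
step 10: eval (c < (1 + (lane // 2))) {14,15,16,17,18,19,20,21,22,23,24,25,26,27,28,29,30,31}
step 11: a <- ((c // 4) + c)          {20,21,22,23,24,25,26,27,28,29,30,31}
step 12: c <- (c + 3)                 {20,21,22,23,24,25,26,27,28,29,30,31}
step 13: eval (c < (1 + (lane // 2))) {20,21,22,23,24,25,26,27,28,29,30,31}
step 14: a <- ((c // 4) + c)          {26,27,28,29,30,31}
step 15: c <- (c + 3)                 {26,27,28,29,30,31}
step 16: eval (c < (1 + (lane // 2))) {26,27,28,29,30,31}
step 17: a <- (a * max(a, lane))      {0,1,2,3,4,5,6,7,8,9,10,11,12,13,14,15,16,17,18,19,20,21,22,23,24,25,26,27,28,29,30,31}
step 18: a <- max(max(c, lane), lane) {0,1,2,3,4,5,6,7,8,9,10,11,12,13,14,15,16,17,18,19,20,21,22,23,24,25,26,27,28,29,30,31}
step 19: a <- (a + max(c, -8))        {0,1,2,3,4,5,6,7,8,9,10,11,12,13,14,15,16,17,18,19,20,21,22,23,24,25,26,27,28,29,30,31}

Answer: 20 steps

a: 2,2,8,8,8,9,10,11,15,16,17,18,19,20,24,25,26,27,28,29,33,34,35,36,37,38,42,43,44,45,46,47
c: 1,1,4,4,4,4,4,4,7,7,7,7,7,7,10,10,10,10,10,10,13,13,13,13,13,13,16,16,16,16,16,16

steps = 20; useful = 430; efficiency = 430/640 = 43/64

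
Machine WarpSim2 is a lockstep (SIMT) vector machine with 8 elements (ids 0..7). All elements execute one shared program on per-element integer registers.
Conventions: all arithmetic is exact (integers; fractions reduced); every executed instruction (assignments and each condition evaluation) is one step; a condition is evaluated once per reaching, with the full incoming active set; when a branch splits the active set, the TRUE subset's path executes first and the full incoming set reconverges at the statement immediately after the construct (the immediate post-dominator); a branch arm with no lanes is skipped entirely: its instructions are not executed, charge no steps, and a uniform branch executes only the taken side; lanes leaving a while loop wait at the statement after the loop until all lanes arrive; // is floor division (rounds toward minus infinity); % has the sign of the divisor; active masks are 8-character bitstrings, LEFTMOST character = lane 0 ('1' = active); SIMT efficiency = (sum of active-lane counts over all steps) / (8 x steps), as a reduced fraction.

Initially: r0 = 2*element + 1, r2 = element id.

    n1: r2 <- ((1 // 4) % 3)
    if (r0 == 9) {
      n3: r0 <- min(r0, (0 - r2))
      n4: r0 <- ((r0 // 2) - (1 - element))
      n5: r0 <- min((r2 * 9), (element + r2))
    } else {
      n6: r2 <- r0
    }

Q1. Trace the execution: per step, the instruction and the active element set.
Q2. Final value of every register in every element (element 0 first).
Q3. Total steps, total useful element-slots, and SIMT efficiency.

step 0: r2 <- ((1 // 4) % 3)         11111111
step 1: eval (r0 == 9)               11111111
step 2: r0 <- min(r0, (0 - r2))      00001000
step 3: r0 <- ((r0 // 2) - (1 - element)) 00001000
step 4: r0 <- min((r2 * 9), (element + r2)) 00001000
step 5: r2 <- r0                     11110111

Answer: 6 steps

r0: 1,3,5,7,0,11,13,15
r2: 1,3,5,7,0,11,13,15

steps = 6; useful = 26; efficiency = 26/48 = 13/24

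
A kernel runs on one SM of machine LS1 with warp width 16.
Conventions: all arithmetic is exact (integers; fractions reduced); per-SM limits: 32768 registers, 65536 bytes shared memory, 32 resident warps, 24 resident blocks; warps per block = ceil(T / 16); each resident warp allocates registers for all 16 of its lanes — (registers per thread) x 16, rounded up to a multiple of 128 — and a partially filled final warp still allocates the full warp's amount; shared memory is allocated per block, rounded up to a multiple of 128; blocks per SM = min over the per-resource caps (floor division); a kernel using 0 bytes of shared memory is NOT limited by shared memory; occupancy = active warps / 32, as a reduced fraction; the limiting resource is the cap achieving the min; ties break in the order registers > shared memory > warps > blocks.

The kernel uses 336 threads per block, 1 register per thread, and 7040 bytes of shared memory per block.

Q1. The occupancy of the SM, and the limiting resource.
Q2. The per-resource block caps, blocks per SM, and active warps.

Answer: occupancy 21/32, limited by warps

registers: 12 blocks
shared memory: 9 blocks
warps: 1 block
blocks: 24 blocks

Answer: 1 block, 21 active warps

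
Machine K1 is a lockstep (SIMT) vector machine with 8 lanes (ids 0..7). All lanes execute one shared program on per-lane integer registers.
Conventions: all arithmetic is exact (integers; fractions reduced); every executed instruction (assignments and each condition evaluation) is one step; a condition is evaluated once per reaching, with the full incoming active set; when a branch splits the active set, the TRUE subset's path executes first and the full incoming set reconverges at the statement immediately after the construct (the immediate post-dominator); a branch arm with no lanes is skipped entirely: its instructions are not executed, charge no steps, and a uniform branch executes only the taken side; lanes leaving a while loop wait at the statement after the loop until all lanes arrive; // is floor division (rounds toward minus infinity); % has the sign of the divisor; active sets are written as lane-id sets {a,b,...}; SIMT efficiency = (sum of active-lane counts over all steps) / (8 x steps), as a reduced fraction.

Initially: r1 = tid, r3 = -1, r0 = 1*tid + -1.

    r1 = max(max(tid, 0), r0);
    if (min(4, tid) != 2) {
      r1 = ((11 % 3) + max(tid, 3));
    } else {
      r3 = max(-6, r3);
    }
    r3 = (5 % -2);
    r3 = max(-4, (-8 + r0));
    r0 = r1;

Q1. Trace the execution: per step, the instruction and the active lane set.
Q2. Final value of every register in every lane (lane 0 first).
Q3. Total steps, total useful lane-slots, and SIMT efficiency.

step 0: r1 <- max(max(tid, 0), r0)   {0,1,2,3,4,5,6,7}
step 1: eval (min(4, tid) != 2)      {0,1,2,3,4,5,6,7}
step 2: r1 <- ((11 % 3) + max(tid, 3)) {0,1,3,4,5,6,7}
step 3: r3 <- max(-6, r3)            {2}
step 4: r3 <- (5 % -2)               {0,1,2,3,4,5,6,7}
step 5: r3 <- max(-4, (-8 + r0))     {0,1,2,3,4,5,6,7}
step 6: r0 <- r1                     {0,1,2,3,4,5,6,7}

Answer: 7 steps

r1: 5,5,2,5,6,7,8,9
r3: -4,-4,-4,-4,-4,-4,-3,-2
r0: 5,5,2,5,6,7,8,9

steps = 7; useful = 48; efficiency = 48/56 = 6/7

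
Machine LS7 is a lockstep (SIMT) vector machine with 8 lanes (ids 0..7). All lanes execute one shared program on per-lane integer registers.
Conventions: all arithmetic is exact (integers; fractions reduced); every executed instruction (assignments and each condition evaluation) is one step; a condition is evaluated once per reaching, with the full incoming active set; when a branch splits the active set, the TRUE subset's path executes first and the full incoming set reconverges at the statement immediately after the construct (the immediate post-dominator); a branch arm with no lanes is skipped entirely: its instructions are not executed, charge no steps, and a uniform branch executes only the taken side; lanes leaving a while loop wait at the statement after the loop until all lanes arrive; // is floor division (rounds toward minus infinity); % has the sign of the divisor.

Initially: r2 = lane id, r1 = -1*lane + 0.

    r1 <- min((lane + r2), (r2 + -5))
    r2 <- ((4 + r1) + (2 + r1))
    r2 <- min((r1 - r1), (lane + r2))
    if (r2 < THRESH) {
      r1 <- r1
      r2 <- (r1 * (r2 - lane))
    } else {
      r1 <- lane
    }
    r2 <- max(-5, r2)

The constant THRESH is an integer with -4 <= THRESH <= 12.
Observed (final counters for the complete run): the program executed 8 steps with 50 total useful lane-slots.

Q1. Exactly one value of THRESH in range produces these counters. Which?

Answer: THRESH = 0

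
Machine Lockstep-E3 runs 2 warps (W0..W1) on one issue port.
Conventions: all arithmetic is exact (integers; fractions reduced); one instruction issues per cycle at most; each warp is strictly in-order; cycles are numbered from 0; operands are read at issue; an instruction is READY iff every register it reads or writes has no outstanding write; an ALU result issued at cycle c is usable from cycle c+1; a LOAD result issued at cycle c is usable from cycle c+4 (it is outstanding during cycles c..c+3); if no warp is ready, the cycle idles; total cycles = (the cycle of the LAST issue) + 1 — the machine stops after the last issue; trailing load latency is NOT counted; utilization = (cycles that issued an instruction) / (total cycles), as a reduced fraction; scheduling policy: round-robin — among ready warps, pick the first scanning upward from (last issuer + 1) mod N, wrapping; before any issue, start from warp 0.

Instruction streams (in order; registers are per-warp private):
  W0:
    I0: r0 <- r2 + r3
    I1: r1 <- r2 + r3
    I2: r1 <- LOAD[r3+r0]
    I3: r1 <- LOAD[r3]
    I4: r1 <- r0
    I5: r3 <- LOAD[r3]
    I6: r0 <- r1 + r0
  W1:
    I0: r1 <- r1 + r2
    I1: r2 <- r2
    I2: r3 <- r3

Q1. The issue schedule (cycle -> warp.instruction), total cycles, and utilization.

cycle 0: W0.I0
cycle 1: W1.I0
cycle 2: W0.I1
cycle 3: W1.I1
cycle 4: W0.I2
cycle 5: W1.I2
cycle 6: idle
cycle 7: idle
cycle 8: W0.I3
cycle 9: idle
cycle 10: idle
cycle 11: idle
cycle 12: W0.I4
cycle 13: W0.I5
cycle 14: W0.I6

Answer: 15 cycles, utilization 2/3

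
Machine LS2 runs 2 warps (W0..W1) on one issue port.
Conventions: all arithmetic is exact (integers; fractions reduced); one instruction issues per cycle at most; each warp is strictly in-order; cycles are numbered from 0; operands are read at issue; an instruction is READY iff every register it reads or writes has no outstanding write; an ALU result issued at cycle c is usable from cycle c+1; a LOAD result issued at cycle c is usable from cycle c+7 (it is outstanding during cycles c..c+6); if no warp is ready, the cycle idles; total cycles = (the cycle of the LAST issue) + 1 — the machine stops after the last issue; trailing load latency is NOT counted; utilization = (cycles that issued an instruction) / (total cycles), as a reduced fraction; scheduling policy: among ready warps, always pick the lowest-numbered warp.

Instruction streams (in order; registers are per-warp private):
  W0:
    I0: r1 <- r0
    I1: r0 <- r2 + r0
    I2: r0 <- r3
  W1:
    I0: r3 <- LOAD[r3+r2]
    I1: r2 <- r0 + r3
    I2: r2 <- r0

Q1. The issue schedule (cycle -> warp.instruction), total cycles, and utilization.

cycle 0: W0.I0
cycle 1: W0.I1
cycle 2: W0.I2
cycle 3: W1.I0
cycle 4: idle
cycle 5: idle
cycle 6: idle
cycle 7: idle
cycle 8: idle
cycle 9: idle
cycle 10: W1.I1
cycle 11: W1.I2

Answer: 12 cycles, utilization 1/2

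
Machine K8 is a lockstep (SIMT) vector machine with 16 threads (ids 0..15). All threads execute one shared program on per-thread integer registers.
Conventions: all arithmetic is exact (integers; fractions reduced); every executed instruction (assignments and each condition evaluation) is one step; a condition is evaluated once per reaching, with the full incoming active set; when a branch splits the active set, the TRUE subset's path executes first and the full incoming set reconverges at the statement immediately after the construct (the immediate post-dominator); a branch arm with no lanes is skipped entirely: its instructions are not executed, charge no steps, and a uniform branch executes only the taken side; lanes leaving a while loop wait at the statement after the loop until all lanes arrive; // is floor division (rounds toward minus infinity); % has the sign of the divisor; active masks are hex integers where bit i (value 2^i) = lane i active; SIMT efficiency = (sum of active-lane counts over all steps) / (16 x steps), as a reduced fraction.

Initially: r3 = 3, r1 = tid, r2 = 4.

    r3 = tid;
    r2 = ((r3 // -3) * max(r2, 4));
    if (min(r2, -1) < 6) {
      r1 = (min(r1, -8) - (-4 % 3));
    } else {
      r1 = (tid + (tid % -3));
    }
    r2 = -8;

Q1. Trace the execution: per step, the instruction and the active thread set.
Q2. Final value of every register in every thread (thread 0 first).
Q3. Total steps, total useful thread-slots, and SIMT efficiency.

step 0: r3 <- tid                    0xffff
step 1: r2 <- ((r3 // -3) * max(r2, 4)) 0xffff
step 2: eval (min(r2, -1) < 6)       0xffff
step 3: r1 <- (min(r1, -8) - (-4 % 3)) 0xffff
step 4: r2 <- -8                     0xffff

Answer: 5 steps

r3: 0,1,2,3,4,5,6,7,8,9,10,11,12,13,14,15
r1: -10,-10,-10,-10,-10,-10,-10,-10,-10,-10,-10,-10,-10,-10,-10,-10
r2: -8,-8,-8,-8,-8,-8,-8,-8,-8,-8,-8,-8,-8,-8,-8,-8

steps = 5; useful = 80; efficiency = 80/80 = 1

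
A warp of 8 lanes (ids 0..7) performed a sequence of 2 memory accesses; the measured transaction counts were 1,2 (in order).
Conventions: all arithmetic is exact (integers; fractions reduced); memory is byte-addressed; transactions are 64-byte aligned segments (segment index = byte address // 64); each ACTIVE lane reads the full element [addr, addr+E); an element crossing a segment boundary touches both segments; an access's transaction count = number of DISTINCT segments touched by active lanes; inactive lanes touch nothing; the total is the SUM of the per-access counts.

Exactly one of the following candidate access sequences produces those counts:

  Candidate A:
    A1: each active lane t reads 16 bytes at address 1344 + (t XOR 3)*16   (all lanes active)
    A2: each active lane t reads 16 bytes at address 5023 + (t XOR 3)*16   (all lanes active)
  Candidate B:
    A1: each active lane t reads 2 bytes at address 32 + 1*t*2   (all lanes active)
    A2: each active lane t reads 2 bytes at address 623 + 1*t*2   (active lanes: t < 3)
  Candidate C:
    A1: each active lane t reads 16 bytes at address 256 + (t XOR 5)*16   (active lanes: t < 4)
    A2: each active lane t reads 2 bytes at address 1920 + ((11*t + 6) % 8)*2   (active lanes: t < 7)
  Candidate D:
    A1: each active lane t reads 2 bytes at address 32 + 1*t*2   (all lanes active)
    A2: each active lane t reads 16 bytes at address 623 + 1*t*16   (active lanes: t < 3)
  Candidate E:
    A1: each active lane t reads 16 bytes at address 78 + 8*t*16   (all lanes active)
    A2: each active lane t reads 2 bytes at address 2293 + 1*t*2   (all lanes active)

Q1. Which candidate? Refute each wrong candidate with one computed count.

A: A1 gives 2 transactions, not 1
B: A2 gives 1 transaction, not 2
C: A2 gives 1 transaction, not 2
E: A1 gives 8 transactions, not 1
D: all counts match (1,2)

Answer: D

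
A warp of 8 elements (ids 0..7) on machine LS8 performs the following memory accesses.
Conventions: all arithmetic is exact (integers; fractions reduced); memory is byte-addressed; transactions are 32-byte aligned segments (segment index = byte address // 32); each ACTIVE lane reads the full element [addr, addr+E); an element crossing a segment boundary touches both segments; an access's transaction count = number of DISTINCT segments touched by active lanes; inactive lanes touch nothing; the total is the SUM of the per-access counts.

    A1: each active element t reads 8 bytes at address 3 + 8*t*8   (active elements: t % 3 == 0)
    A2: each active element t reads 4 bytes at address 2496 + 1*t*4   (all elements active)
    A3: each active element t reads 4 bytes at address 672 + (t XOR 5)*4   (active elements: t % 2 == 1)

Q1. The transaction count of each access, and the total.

A1: 3 transactions
A2: 1 transaction
A3: 1 transaction

Answer: 3,1,1; total 5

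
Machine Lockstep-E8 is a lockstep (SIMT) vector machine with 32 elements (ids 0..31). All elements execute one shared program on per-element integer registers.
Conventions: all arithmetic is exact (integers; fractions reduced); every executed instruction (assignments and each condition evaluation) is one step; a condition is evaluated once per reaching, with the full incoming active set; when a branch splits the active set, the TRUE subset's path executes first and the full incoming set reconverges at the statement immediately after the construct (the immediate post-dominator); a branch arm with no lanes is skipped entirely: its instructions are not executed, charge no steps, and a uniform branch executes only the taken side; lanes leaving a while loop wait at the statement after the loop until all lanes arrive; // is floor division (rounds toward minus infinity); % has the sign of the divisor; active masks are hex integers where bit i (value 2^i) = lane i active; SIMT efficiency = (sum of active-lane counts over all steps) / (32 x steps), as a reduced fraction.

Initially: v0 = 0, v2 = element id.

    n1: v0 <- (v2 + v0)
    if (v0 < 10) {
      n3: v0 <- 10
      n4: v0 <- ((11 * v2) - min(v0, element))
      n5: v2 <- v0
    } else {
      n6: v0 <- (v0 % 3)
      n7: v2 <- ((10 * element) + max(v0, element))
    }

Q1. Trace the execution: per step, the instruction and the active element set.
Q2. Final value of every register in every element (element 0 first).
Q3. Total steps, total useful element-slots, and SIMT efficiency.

step 0: v0 <- (v2 + v0)              0xffffffff
step 1: eval (v0 < 10)               0xffffffff
step 2: v0 <- 10                     0x000003ff
step 3: v0 <- ((11 * v2) - min(v0, element)) 0x000003ff
step 4: v2 <- v0                     0x000003ff
step 5: v0 <- (v0 % 3)               0xfffffc00
step 6: v2 <- ((10 * element) + max(v0, element)) 0xfffffc00

Answer: 7 steps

v0: 0,10,20,30,40,50,60,70,80,90,1,2,0,1,2,0,1,2,0,1,2,0,1,2,0,1,2,0,1,2,0,1
v2: 0,10,20,30,40,50,60,70,80,90,110,121,132,143,154,165,176,187,198,209,220,231,242,253,264,275,286,297,308,319,330,341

steps = 7; useful = 138; efficiency = 138/224 = 69/112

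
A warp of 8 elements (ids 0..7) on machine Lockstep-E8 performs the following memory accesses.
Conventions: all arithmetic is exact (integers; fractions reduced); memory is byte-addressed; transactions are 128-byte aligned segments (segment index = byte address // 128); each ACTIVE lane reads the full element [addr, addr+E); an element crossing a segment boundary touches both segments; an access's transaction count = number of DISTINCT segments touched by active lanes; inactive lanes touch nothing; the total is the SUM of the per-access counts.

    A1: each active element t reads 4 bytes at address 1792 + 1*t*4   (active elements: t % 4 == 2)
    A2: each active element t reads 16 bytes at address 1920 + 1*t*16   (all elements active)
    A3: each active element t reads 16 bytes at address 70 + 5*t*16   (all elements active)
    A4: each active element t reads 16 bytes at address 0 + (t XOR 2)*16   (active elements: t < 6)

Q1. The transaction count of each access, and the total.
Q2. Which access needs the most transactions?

A1: 1 transaction
A2: 1 transaction
A3: 6 transactions
A4: 1 transaction

Answer: 1,1,6,1; total 9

Answer: A3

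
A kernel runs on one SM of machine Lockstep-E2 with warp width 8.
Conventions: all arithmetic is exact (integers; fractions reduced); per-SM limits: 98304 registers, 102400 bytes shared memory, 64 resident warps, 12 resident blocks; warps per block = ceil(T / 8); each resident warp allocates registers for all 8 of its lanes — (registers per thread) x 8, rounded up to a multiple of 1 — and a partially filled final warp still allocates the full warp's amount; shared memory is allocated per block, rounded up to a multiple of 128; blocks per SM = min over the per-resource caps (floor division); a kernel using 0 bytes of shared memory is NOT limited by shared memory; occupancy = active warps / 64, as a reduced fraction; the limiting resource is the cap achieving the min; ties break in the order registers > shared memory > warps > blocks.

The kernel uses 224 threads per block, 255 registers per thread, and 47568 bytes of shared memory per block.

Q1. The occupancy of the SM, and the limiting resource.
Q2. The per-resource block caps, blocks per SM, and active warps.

Answer: occupancy 7/16, limited by registers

registers: 1 block
shared memory: 2 blocks
warps: 2 blocks
blocks: 12 blocks

Answer: 1 block, 28 active warps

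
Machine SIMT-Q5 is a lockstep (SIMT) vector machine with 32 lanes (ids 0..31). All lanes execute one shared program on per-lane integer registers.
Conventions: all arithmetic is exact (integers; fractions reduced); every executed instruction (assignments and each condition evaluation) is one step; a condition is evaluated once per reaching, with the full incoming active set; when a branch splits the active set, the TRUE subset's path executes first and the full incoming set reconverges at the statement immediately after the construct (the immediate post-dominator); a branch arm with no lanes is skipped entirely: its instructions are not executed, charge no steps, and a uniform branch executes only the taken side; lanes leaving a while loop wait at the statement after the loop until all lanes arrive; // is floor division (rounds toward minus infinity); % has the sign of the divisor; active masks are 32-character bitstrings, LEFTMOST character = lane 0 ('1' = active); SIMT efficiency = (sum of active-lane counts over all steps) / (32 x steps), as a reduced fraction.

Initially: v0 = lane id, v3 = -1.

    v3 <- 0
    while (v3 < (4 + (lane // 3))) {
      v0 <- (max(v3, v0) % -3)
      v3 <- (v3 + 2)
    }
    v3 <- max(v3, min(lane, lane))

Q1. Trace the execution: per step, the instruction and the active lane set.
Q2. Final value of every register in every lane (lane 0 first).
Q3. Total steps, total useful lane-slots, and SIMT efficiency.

step 0: v3 <- 0                      11111111111111111111111111111111
step 1: eval (v3 < (4 + (lane // 3))) 11111111111111111111111111111111
step 2: v0 <- (max(v3, v0) % -3)     11111111111111111111111111111111
step 3: v3 <- (v3 + 2)               11111111111111111111111111111111
step 4: eval (v3 < (4 + (lane // 3))) 11111111111111111111111111111111
step 5: v0 <- (max(v3, v0) % -3)     11111111111111111111111111111111
step 6: v3 <- (v3 + 2)               11111111111111111111111111111111
step 7: eval (v3 < (4 + (lane // 3))) 11111111111111111111111111111111
step 8: v0 <- (max(v3, v0) % -3)     00011111111111111111111111111111
step 9: v3 <- (v3 + 2)               00011111111111111111111111111111
step 10: eval (v3 < (4 + (lane // 3))) 00011111111111111111111111111111
step 11: v0 <- (max(v3, v0) % -3)     00000000011111111111111111111111
step 12: v3 <- (v3 + 2)               00000000011111111111111111111111
step 13: eval (v3 < (4 + (lane // 3))) 00000000011111111111111111111111
step 14: v0 <- (max(v3, v0) % -3)     00000000000000011111111111111111
step 15: v3 <- (v3 + 2)               00000000000000011111111111111111
step 16: eval (v3 < (4 + (lane // 3))) 00000000000000011111111111111111
step 17: v0 <- (max(v3, v0) % -3)     00000000000000000000011111111111
step 18: v3 <- (v3 + 2)               00000000000000000000011111111111
step 19: eval (v3 < (4 + (lane // 3))) 00000000000000000000011111111111
step 20: v0 <- (max(v3, v0) % -3)     00000000000000000000000000011111
step 21: v3 <- (v3 + 2)               00000000000000000000000000011111
step 22: eval (v3 < (4 + (lane // 3))) 00000000000000000000000000011111
step 23: v3 <- max(v3, min(lane, lane)) 11111111111111111111111111111111

Answer: 24 steps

v0: -1,-1,-1,-2,-2,-2,-2,-2,-2,0,0,0,0,0,0,-1,-1,-1,-1,-1,-1,-2,-2,-2,-2,-2,-2,0,0,0,0,0
v3: 4,4,4,6,6,6,6,7,8,9,10,11,12,13,14,15,16,17,18,19,20,21,22,23,24,25,26,27,28,29,30,31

steps = 24; useful = 543; efficiency = 543/768 = 181/256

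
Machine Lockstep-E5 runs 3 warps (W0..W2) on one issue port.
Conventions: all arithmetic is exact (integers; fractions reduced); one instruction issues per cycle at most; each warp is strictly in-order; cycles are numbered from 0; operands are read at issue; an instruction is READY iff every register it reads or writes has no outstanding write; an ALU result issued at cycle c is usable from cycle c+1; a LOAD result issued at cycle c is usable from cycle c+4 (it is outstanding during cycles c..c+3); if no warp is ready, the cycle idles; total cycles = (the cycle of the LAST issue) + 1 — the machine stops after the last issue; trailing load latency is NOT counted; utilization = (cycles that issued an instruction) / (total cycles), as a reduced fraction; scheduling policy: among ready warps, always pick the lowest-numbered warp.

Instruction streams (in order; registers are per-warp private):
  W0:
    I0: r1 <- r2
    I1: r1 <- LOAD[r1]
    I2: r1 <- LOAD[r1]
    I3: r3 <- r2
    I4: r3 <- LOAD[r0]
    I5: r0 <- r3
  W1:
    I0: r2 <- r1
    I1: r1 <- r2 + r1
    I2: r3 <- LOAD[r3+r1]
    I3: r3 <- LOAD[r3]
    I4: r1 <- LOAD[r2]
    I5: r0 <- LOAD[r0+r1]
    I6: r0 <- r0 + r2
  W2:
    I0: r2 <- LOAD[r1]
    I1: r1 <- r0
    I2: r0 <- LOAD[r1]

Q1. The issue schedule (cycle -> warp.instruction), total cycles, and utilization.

cycle 0: W0.I0
cycle 1: W0.I1
cycle 2: W1.I0
cycle 3: W1.I1
cycle 4: W1.I2
cycle 5: W0.I2
cycle 6: W0.I3
cycle 7: W0.I4
cycle 8: W1.I3
cycle 9: W1.I4
cycle 10: W2.I0
cycle 11: W0.I5
cycle 12: W2.I1
cycle 13: W1.I5
cycle 14: W2.I2
cycle 15: idle
cycle 16: idle
cycle 17: W1.I6

Answer: 18 cycles, utilization 8/9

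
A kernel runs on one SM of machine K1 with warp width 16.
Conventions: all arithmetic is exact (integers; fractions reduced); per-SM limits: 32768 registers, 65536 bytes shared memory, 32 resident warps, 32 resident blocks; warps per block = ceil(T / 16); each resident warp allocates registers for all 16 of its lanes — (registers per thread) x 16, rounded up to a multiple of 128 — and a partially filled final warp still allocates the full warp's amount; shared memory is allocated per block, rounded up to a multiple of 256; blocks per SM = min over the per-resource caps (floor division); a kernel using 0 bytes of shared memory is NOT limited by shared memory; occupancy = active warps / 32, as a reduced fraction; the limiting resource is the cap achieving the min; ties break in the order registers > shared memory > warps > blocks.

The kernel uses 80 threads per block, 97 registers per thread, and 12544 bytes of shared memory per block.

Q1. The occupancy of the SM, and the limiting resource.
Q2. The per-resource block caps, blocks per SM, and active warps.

Answer: occupancy 15/32, limited by registers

registers: 3 blocks
shared memory: 5 blocks
warps: 6 blocks
blocks: 32 blocks

Answer: 3 blocks, 15 active warps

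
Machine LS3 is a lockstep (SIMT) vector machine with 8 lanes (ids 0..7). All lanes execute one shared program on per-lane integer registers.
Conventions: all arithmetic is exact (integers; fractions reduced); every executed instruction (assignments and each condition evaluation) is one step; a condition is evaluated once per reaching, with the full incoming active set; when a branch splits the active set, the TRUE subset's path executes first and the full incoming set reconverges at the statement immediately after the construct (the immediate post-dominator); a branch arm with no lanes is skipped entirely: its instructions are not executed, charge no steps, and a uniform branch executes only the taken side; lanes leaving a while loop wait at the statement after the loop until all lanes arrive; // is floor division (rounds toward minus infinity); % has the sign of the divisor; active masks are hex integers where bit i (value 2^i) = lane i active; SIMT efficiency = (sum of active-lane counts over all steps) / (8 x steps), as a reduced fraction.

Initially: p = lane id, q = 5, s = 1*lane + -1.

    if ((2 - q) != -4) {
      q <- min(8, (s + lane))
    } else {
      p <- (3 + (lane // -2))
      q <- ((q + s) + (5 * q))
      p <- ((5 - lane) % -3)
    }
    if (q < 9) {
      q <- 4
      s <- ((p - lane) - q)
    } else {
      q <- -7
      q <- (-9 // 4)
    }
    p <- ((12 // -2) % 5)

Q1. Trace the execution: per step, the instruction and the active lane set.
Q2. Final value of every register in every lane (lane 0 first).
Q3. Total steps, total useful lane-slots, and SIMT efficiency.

step 0: eval ((2 - q) != -4)         0xff
step 1: q <- min(8, (s + lane))      0xff
step 2: eval (q < 9)                 0xff
step 3: q <- 4                       0xff
step 4: s <- ((p - lane) - q)        0xff
step 5: p <- ((12 // -2) % 5)        0xff

Answer: 6 steps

p: 4,4,4,4,4,4,4,4
q: 4,4,4,4,4,4,4,4
s: -4,-4,-4,-4,-4,-4,-4,-4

steps = 6; useful = 48; efficiency = 48/48 = 1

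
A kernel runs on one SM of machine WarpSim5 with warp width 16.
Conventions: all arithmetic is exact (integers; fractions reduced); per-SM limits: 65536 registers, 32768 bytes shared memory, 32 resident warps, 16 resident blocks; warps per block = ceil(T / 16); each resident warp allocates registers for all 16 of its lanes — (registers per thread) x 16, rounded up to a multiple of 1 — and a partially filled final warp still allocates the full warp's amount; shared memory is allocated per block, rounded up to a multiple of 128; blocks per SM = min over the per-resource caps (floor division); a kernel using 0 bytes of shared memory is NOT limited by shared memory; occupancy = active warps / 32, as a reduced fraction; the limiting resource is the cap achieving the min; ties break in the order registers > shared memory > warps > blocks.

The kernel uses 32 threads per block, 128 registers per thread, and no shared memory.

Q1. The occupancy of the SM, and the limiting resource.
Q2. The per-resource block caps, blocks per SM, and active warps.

Answer: occupancy 1, limited by registers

registers: 16 blocks
shared memory: no limit (kernel uses none)
warps: 16 blocks
blocks: 16 blocks

Answer: 16 blocks, 32 active warps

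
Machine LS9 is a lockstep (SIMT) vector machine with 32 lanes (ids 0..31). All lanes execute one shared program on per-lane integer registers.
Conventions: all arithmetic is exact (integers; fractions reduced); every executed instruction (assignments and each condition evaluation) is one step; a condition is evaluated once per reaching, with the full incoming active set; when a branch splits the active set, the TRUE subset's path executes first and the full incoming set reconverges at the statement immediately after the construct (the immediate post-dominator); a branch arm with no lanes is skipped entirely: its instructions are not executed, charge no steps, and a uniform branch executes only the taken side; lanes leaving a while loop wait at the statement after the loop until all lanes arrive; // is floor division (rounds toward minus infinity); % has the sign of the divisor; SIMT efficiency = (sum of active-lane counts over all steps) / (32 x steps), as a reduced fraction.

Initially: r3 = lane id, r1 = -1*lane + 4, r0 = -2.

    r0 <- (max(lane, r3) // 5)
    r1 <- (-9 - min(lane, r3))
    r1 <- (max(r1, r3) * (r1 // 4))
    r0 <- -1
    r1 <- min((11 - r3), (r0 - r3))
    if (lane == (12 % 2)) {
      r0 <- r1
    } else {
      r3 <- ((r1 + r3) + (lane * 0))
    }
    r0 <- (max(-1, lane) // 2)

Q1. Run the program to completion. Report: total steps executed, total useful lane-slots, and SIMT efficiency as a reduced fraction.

Answer: 9 steps, 256 useful, 8/9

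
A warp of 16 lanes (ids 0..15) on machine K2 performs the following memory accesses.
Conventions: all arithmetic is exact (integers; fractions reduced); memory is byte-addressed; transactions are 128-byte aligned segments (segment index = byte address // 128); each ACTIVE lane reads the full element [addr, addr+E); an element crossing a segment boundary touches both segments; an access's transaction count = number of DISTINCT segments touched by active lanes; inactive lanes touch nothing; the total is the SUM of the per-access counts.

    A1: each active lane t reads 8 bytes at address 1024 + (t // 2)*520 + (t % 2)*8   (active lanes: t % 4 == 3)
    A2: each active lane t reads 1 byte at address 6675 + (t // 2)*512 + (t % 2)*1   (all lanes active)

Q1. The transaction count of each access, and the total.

A1: 4 transactions
A2: 8 transactions

Answer: 4,8; total 12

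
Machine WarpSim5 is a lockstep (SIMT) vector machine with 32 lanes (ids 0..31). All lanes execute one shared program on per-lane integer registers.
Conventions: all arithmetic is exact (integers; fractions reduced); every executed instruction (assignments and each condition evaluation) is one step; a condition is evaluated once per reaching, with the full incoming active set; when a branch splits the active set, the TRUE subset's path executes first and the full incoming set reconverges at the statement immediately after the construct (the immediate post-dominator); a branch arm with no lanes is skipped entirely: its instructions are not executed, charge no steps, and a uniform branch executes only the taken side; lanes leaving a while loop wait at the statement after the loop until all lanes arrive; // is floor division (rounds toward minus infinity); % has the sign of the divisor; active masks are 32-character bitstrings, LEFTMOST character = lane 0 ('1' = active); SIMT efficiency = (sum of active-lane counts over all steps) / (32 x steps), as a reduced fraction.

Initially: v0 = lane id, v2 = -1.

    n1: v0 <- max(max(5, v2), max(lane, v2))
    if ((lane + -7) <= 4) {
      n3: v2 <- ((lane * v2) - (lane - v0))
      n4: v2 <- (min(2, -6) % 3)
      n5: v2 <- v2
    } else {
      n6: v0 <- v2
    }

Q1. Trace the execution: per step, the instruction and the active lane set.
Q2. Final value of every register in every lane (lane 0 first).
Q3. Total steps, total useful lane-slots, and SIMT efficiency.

step 0: v0 <- max(max(5, v2), max(lane, v2)) 11111111111111111111111111111111
step 1: eval ((lane + -7) <= 4)      11111111111111111111111111111111
step 2: v2 <- ((lane * v2) - (lane - v0)) 11111111111100000000000000000000
step 3: v2 <- (min(2, -6) % 3)       11111111111100000000000000000000
step 4: v2 <- v2                     11111111111100000000000000000000
step 5: v0 <- v2                     00000000000011111111111111111111

Answer: 6 steps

v0: 5,5,5,5,5,5,6,7,8,9,10,11,-1,-1,-1,-1,-1,-1,-1,-1,-1,-1,-1,-1,-1,-1,-1,-1,-1,-1,-1,-1
v2: 0,0,0,0,0,0,0,0,0,0,0,0,-1,-1,-1,-1,-1,-1,-1,-1,-1,-1,-1,-1,-1,-1,-1,-1,-1,-1,-1,-1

steps = 6; useful = 120; efficiency = 120/192 = 5/8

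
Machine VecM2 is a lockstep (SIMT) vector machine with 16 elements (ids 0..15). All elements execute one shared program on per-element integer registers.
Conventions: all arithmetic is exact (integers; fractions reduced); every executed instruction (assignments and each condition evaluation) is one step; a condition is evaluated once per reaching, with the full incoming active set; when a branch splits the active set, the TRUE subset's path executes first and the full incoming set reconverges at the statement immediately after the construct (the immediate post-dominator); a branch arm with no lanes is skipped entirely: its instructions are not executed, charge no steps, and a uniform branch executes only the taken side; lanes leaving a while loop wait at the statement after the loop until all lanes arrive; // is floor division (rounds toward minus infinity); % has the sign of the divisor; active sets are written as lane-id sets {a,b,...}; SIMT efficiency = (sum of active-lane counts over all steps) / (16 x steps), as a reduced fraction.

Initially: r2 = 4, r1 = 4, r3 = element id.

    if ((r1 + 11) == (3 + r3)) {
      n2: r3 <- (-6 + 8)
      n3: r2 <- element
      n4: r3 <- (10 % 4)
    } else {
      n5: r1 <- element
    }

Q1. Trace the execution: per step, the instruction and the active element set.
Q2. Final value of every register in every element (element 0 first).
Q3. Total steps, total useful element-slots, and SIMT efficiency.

step 0: eval ((r1 + 11) == (3 + r3)) {0,1,2,3,4,5,6,7,8,9,10,11,12,13,14,15}
step 1: r3 <- (-6 + 8)               {12}
step 2: r2 <- element                {12}
step 3: r3 <- (10 % 4)               {12}
step 4: r1 <- element                {0,1,2,3,4,5,6,7,8,9,10,11,13,14,15}

Answer: 5 steps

r2: 4,4,4,4,4,4,4,4,4,4,4,4,12,4,4,4
r1: 0,1,2,3,4,5,6,7,8,9,10,11,4,13,14,15
r3: 0,1,2,3,4,5,6,7,8,9,10,11,2,13,14,15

steps = 5; useful = 34; efficiency = 34/80 = 17/40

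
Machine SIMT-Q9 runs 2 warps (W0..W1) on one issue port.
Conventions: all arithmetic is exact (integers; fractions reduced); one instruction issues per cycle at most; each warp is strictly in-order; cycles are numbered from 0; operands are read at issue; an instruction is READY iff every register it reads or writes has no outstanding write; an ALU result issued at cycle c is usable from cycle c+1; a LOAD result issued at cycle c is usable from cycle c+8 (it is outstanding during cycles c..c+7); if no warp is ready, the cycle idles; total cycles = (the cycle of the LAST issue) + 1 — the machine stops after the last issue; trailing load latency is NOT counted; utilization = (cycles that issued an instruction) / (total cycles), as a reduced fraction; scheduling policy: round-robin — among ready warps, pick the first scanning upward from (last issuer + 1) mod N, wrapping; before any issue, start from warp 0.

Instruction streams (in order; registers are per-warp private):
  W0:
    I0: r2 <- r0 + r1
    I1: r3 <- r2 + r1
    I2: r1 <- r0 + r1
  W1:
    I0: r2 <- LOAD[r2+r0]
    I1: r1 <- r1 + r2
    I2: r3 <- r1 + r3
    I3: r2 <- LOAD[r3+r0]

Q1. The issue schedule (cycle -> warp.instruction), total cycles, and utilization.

cycle 0: W0.I0
cycle 1: W1.I0
cycle 2: W0.I1
cycle 3: W0.I2
cycle 4: idle
cycle 5: idle
cycle 6: idle
cycle 7: idle
cycle 8: idle
cycle 9: W1.I1
cycle 10: W1.I2
cycle 11: W1.I3

Answer: 12 cycles, utilization 7/12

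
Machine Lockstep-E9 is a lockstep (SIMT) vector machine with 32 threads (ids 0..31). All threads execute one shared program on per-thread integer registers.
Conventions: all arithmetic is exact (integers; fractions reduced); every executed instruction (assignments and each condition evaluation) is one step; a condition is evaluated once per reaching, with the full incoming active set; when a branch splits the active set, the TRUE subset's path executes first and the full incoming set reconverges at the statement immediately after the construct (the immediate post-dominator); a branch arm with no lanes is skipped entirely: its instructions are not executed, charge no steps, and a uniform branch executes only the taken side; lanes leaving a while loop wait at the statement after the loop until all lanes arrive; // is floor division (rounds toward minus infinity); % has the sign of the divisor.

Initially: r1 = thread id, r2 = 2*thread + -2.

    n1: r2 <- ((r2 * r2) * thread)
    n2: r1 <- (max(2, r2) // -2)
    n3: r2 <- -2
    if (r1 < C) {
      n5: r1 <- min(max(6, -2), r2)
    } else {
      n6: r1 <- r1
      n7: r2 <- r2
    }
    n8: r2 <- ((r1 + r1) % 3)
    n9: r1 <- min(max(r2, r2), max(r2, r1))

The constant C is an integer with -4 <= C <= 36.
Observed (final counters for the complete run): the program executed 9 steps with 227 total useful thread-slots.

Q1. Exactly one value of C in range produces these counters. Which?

Answer: C = -4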